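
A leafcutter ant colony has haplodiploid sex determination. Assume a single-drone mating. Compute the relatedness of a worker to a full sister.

Haplodiploid full sisters inherit their father's entire haploid genome identically (contributing 1/2) and on average half of their mother's contribution (1/2 · 1/2 = 1/4); r = 1/2 + 1/4 = 3/4.

0.75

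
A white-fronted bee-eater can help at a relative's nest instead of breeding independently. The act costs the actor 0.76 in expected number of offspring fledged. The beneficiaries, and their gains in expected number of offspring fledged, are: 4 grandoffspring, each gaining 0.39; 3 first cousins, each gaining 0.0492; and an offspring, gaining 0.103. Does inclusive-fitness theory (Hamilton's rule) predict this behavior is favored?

Hamilton's rule: the trait is favored when the sum of r·B over every recipient exceeds the actor's cost C.
r to a grandoffspring = 0.25 (two parent–offspring links: r = (1/2)^2 = 1/4).
r to a first cousin = 0.125 (first cousins share one grandparent pair — two paths of length 4: r = 2·(1/2)^4 = 1/8).
r to an offspring = 1/2 (one parent–offspring link: r = (1/2)^1 = 1/2).
Summing one r·B term per recipient: 4·0.25·0.39 + 3·0.125·0.0492 + 1·0.5·0.103 = 0.45995.
0.45995 < 0.76: the indirect benefit is less than the cost.

No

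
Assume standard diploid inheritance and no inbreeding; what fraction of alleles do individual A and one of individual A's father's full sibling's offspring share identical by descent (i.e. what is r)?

Each parent–offspring link contributes a factor of 1/2, and independent paths through distinct common ancestors add.
First cousins share one grandparent pair — two paths of length 4: r = 2·(1/2)^4 = 1/8.

0.125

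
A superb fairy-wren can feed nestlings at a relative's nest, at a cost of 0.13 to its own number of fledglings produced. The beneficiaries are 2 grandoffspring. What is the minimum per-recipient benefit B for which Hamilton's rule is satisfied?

0.26

r to a grandoffspring = 1/4 (two parent–offspring links: r = (1/2)^2 = 1/4).
Hamilton's rule with n recipients of equal r: n·r·B > C, so B > C/(n·r) = 0.13/(2·0.25) = 0.26.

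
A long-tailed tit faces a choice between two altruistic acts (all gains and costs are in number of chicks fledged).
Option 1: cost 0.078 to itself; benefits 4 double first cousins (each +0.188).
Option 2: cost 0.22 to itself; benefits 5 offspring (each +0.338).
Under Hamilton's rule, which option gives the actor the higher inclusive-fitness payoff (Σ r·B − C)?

Option 2

Option 1: r to a double first cousin = 0.25.
Option 1: Σ r·B − C = (4·0.25·0.188) − 0.078 = 0.11.
Option 2: r to an offspring = 0.5.
Option 2: Σ r·B − C = (5·0.5·0.338) − 0.22 = 0.625.
Option 2 has the higher net inclusive-fitness payoff.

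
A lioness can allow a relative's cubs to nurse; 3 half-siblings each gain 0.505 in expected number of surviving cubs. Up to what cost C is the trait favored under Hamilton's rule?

0.37875

r to a half-sibling = 1/4 (half-sibs share one parent — one path of length 2: r = (1/2)^2 = 1/4).
Hamilton's rule: n·r·B > C, so the trait is favored while C < n·r·B = 3·0.25·0.505 = 0.37875.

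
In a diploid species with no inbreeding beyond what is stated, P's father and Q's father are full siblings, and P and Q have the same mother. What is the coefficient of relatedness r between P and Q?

0.375

Wright's path rule: contributions from independent ancestry routes add.
P and Q are related in two ways: first cousins through their fathers (r = 1/8) and half-sibs through their shared mother (r = 1/4).
r = 1/8 + 1/4 = 3/8 = 0.375.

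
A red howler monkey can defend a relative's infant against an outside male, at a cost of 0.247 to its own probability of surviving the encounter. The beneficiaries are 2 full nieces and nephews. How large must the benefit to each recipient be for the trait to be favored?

0.494

r to a full niece or nephew = 0.25 (full aunt/uncle↔niece/nephew: two paths of length 3 through the shared grandparent pair: r = 2·(1/2)^3 = 1/4).
Hamilton's rule with n recipients of equal r: n·r·B > C, so B > C/(n·r) = 0.247/(2·0.25) = 0.494.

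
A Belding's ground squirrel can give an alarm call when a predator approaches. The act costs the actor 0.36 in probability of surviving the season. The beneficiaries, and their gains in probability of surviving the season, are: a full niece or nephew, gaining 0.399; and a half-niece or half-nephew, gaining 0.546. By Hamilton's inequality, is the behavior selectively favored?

No

Hamilton's rule: the trait is favored when the sum of r·B over every recipient exceeds the actor's cost C.
r to a full niece or nephew = 1/4 (full aunt/uncle↔niece/nephew: two paths of length 3 through the shared grandparent pair: r = 2·(1/2)^3 = 1/4).
r to a half-niece or half-nephew = 1/8 (half-aunt/uncle↔niece/nephew: one path of length 3: r = (1/2)^3 = 1/8).
Summing one r·B term per recipient: 1·0.25·0.399 + 1·0.125·0.546 = 0.168.
0.168 < 0.36: the indirect benefit is less than the cost.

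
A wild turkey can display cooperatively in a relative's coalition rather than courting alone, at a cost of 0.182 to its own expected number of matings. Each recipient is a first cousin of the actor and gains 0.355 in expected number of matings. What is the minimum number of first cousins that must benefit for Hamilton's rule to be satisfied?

5

r to a first cousin = 0.125 (first cousins share one grandparent pair — two paths of length 4: r = 2·(1/2)^4 = 1/8).
Hamilton's rule: n·r·B > C  ⇒  n > C/(r·B) = 0.182/(0.125·0.355) = 4.101.
The smallest integer exceeding 4.101 is 5.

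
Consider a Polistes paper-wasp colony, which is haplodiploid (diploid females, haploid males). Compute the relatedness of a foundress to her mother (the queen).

One meiotic link between diploid queen and diploid daughter: r = 1/2.

0.5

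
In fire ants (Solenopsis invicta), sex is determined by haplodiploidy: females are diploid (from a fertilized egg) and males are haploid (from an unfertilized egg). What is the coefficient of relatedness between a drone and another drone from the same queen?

0.5

Haploid brothers each carry a random half of the queen's diploid genome, so on average they share half: r = 1/2.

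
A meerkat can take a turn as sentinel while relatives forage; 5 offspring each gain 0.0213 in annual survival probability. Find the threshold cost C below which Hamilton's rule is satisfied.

r to an offspring = 1/2 (one parent–offspring link: r = (1/2)^1 = 1/2).
Hamilton's rule: n·r·B > C, so the trait is favored while C < n·r·B = 5·0.5·0.0213 = 0.05325.

0.05325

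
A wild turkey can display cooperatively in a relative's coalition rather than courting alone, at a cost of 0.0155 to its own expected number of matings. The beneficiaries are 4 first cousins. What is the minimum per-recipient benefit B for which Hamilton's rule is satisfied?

0.031

r to a first cousin = 0.125 (first cousins share one grandparent pair — two paths of length 4: r = 2·(1/2)^4 = 1/8).
Hamilton's rule with n recipients of equal r: n·r·B > C, so B > C/(n·r) = 0.0155/(4·0.125) = 0.031.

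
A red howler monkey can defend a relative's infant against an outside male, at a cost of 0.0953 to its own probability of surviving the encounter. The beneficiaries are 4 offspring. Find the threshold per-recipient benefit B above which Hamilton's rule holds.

0.0476

r to an offspring = 0.5 (one parent–offspring link: r = (1/2)^1 = 1/2).
Hamilton's rule with n recipients of equal r: n·r·B > C, so B > C/(n·r) = 0.0953/(4·0.5) = 0.0476.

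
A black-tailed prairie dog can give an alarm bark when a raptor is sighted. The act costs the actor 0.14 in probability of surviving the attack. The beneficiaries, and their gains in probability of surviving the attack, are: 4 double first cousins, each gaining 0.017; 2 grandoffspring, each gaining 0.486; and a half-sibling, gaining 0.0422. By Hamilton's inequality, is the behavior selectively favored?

Hamilton's rule: the trait is favored when the sum of r·B over every recipient exceeds the actor's cost C.
r to a double first cousin = 1/4 (double first cousins share both grandparent pairs — four paths of length 4: r = 4·(1/2)^4 = 1/4).
r to a grandoffspring = 1/4 (two parent–offspring links: r = (1/2)^2 = 1/4).
r to a half-sibling = 0.25 (half-sibs share one parent — one path of length 2: r = (1/2)^2 = 1/4).
Summing one r·B term per recipient: 4·0.25·0.017 + 2·0.25·0.486 + 1·0.25·0.0422 = 0.27055.
0.27055 > 0.14: the indirect benefit exceeds the cost.

Yes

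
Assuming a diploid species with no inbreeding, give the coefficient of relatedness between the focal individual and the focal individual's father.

Each parent–offspring link contributes a factor of 1/2, and independent paths through distinct common ancestors add.
One parent–offspring link: r = (1/2)^1 = 1/2.

0.5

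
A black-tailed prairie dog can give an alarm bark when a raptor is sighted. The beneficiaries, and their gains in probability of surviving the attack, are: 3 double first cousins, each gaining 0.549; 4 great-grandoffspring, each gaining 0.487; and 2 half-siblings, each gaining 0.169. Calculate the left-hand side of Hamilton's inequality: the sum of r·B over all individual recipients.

r to a double first cousin = 0.25 (double first cousins share both grandparent pairs — four paths of length 4: r = 4·(1/2)^4 = 1/4).
r to a great-grandoffspring = 0.125 (three parent–offspring links: r = (1/2)^3 = 1/8).
r to a half-sibling = 0.25 (half-sibs share one parent — one path of length 2: r = (1/2)^2 = 1/4).
Summing one r·B term per recipient: 3·0.25·0.549 + 4·0.125·0.487 + 2·0.25·0.169 = 0.73975.

0.73975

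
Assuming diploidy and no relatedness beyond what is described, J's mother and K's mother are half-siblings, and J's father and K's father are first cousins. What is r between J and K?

Wright's path rule: contributions from independent ancestry routes add.
J and K are related in two ways: half first cousins through their mothers (r = 1/16) and second cousins through their fathers (r = 1/32).
r = 1/16 + 1/32 = 0.09375.

0.09375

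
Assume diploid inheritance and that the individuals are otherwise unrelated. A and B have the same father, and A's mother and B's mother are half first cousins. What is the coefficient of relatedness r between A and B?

Relatedness sums over independent paths through distinct common ancestors.
A and B are related in two ways: half-sibs through their shared father (r = 1/4) and half second cousins through their mothers (r = 1/64).
r = 1/4 + 1/64 = 17/64 = 0.265625.

0.265625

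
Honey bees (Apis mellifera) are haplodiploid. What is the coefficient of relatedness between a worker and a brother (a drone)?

Her haploid brother carries none of their father's genes and a random half of their mother's genome; that half matches the maternal half of her own genome with probability 1/2: r = 1/2 · 1/2 = 1/4.

0.25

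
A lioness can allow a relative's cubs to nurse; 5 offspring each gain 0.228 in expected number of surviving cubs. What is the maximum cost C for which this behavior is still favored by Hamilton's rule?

0.57

r to an offspring = 1/2 (one parent–offspring link: r = (1/2)^1 = 1/2).
Hamilton's rule: n·r·B > C, so the trait is favored while C < n·r·B = 5·0.5·0.228 = 0.57.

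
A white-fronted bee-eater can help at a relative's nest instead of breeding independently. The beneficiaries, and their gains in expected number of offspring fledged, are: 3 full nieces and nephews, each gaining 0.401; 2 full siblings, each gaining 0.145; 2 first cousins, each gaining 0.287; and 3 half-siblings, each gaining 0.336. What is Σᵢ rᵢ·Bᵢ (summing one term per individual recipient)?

0.7695

r to a full niece or nephew = 1/4 (full aunt/uncle↔niece/nephew: two paths of length 3 through the shared grandparent pair: r = 2·(1/2)^3 = 1/4).
r to a full sibling = 0.5 (full sibs share both parents — two paths of length 2: r = 2·(1/2)^2 = 1/2).
r to a first cousin = 1/8 (first cousins share one grandparent pair — two paths of length 4: r = 2·(1/2)^4 = 1/8).
r to a half-sibling = 1/4 (half-sibs share one parent — one path of length 2: r = (1/2)^2 = 1/4).
Summing one r·B term per recipient: 3·0.25·0.401 + 2·0.5·0.145 + 2·0.125·0.287 + 3·0.25·0.336 = 0.7695.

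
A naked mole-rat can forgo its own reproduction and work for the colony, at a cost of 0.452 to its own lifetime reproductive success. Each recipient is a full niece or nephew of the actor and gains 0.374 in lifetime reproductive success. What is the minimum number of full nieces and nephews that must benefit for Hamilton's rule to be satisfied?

r to a full niece or nephew = 0.25 (full aunt/uncle↔niece/nephew: two paths of length 3 through the shared grandparent pair: r = 2·(1/2)^3 = 1/4).
Hamilton's rule: n·r·B > C  ⇒  n > C/(r·B) = 0.452/(0.25·0.374) = 4.834.
The smallest integer exceeding 4.834 is 5.

5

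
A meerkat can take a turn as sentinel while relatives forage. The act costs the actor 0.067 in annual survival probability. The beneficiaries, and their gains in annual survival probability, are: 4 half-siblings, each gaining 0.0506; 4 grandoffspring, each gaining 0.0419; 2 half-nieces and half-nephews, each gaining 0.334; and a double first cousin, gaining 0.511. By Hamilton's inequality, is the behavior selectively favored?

Yes

Hamilton's rule: the trait is favored when the sum of r·B over every recipient exceeds the actor's cost C.
r to a half-sibling = 0.25 (half-sibs share one parent — one path of length 2: r = (1/2)^2 = 1/4).
r to a grandoffspring = 0.25 (two parent–offspring links: r = (1/2)^2 = 1/4).
r to a half-niece or half-nephew = 0.125 (half-aunt/uncle↔niece/nephew: one path of length 3: r = (1/2)^3 = 1/8).
r to a double first cousin = 0.25 (double first cousins share both grandparent pairs — four paths of length 4: r = 4·(1/2)^4 = 1/4).
Summing one r·B term per recipient: 4·0.25·0.0506 + 4·0.25·0.0419 + 2·0.125·0.334 + 1·0.25·0.511 = 0.30375.
0.30375 > 0.067: the indirect benefit exceeds the cost.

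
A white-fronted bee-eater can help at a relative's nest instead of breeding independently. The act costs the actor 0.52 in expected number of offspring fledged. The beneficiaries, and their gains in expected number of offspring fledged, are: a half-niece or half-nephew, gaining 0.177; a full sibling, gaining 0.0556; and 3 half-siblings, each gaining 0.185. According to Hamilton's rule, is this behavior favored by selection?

Hamilton's rule: the trait is favored when the sum of r·B over every recipient exceeds the actor's cost C.
r to a half-niece or half-nephew = 1/8 (half-aunt/uncle↔niece/nephew: one path of length 3: r = (1/2)^3 = 1/8).
r to a full sibling = 0.5 (full sibs share both parents — two paths of length 2: r = 2·(1/2)^2 = 1/2).
r to a half-sibling = 0.25 (half-sibs share one parent — one path of length 2: r = (1/2)^2 = 1/4).
Summing one r·B term per recipient: 1·0.125·0.177 + 1·0.5·0.0556 + 3·0.25·0.185 = 0.188675.
0.188675 < 0.52: the indirect benefit is less than the cost.

No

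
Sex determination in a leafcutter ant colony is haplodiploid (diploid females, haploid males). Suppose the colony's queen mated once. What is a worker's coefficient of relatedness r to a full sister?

0.75

Haplodiploid full sisters inherit their father's entire haploid genome identically (contributing 1/2) and on average half of their mother's contribution (1/2 · 1/2 = 1/4); r = 1/2 + 1/4 = 3/4.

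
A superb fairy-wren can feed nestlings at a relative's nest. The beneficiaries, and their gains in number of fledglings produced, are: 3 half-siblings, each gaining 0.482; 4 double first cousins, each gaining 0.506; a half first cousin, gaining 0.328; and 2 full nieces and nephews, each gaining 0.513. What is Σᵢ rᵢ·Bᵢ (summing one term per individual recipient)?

1.1445

r to a half-sibling = 0.25 (half-sibs share one parent — one path of length 2: r = (1/2)^2 = 1/4).
r to a double first cousin = 0.25 (double first cousins share both grandparent pairs — four paths of length 4: r = 4·(1/2)^4 = 1/4).
r to a half first cousin = 0.0625 (half first cousins share one grandparent — one path of length 4: r = (1/2)^4 = 1/16).
r to a full niece or nephew = 0.25 (full aunt/uncle↔niece/nephew: two paths of length 3 through the shared grandparent pair: r = 2·(1/2)^3 = 1/4).
Summing one r·B term per recipient: 3·0.25·0.482 + 4·0.25·0.506 + 1·0.0625·0.328 + 2·0.25·0.513 = 1.1445.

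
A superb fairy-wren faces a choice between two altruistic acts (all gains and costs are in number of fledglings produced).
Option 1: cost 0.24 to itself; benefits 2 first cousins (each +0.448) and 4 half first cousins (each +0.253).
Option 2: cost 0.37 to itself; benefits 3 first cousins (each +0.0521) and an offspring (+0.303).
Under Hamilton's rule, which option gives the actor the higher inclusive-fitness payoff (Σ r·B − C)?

Option 1

Option 1: r to a first cousin = 0.125.
Option 1: r to a half first cousin = 0.0625.
Option 1: Σ r·B − C = (2·0.125·0.448 + 4·0.0625·0.253) − 0.24 = -0.06475.
Option 2: r to a first cousin = 0.125.
Option 2: r to an offspring = 0.5.
Option 2: Σ r·B − C = (3·0.125·0.0521 + 1·0.5·0.303) − 0.37 = -0.1989625.
Option 1 has the higher net inclusive-fitness payoff.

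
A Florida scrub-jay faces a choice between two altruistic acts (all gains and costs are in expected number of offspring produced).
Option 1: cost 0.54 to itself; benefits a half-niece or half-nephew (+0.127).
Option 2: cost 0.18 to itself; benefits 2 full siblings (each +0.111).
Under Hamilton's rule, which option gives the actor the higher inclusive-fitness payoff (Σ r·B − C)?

Option 1: r to a half-niece or half-nephew = 0.125.
Option 1: Σ r·B − C = (1·0.125·0.127) − 0.54 = -0.524125.
Option 2: r to a full sibling = 0.5.
Option 2: Σ r·B − C = (2·0.5·0.111) − 0.18 = -0.069.
Option 2 has the higher net inclusive-fitness payoff.

Option 2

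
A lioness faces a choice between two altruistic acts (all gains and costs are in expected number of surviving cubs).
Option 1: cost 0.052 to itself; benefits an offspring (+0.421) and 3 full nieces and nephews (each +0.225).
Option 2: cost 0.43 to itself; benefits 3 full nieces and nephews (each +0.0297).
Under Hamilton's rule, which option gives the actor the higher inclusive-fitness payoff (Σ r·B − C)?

Option 1

Option 1: r to an offspring = 0.5.
Option 1: r to a full niece or nephew = 0.25.
Option 1: Σ r·B − C = (1·0.5·0.421 + 3·0.25·0.225) − 0.052 = 0.32725.
Option 2: r to a full niece or nephew = 0.25.
Option 2: Σ r·B − C = (3·0.25·0.0297) − 0.43 = -0.407725.
Option 1 has the higher net inclusive-fitness payoff.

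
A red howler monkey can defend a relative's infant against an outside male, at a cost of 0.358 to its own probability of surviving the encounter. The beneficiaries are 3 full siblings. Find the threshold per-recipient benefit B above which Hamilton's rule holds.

0.2387

r to a full sibling = 1/2 (full sibs share both parents — two paths of length 2: r = 2·(1/2)^2 = 1/2).
Hamilton's rule with n recipients of equal r: n·r·B > C, so B > C/(n·r) = 0.358/(3·0.5) = 0.2387.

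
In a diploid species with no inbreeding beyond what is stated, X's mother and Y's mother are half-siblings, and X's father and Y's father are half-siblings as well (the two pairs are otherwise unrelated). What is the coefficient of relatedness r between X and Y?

0.125

Independent pedigree routes through distinct common ancestors add.
X and Y are related in two ways: half first cousins through their mothers (r = 1/16) and half first cousins through their fathers (r = 1/16).
r = 1/16 + 1/16 = 0.125.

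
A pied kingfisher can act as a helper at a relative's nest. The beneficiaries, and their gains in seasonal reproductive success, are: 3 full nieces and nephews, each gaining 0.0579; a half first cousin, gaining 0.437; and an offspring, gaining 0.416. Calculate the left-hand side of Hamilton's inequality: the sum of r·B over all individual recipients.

r to a full niece or nephew = 0.25 (full aunt/uncle↔niece/nephew: two paths of length 3 through the shared grandparent pair: r = 2·(1/2)^3 = 1/4).
r to a half first cousin = 0.0625 (half first cousins share one grandparent — one path of length 4: r = (1/2)^4 = 1/16).
r to an offspring = 1/2 (one parent–offspring link: r = (1/2)^1 = 1/2).
Summing one r·B term per recipient: 3·0.25·0.0579 + 1·0.0625·0.437 + 1·0.5·0.416 = 0.2787375.

0.2787375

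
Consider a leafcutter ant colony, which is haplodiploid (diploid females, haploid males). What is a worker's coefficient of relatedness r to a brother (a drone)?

Her haploid brother carries none of their father's genes and a random half of their mother's genome; that half matches the maternal half of her own genome with probability 1/2: r = 1/2 · 1/2 = 1/4.

0.25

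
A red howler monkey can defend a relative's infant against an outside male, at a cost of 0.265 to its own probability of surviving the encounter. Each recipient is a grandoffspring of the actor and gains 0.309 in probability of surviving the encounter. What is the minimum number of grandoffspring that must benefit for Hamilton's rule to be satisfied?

4

r to a grandoffspring = 0.25 (two parent–offspring links: r = (1/2)^2 = 1/4).
Hamilton's rule: n·r·B > C  ⇒  n > C/(r·B) = 0.265/(0.25·0.309) = 3.43.
The smallest integer exceeding 3.43 is 4.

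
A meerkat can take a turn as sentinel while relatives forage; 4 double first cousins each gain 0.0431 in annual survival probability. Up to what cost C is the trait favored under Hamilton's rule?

r to a double first cousin = 1/4 (double first cousins share both grandparent pairs — four paths of length 4: r = 4·(1/2)^4 = 1/4).
Hamilton's rule: n·r·B > C, so the trait is favored while C < n·r·B = 4·0.25·0.0431 = 0.0431.

0.0431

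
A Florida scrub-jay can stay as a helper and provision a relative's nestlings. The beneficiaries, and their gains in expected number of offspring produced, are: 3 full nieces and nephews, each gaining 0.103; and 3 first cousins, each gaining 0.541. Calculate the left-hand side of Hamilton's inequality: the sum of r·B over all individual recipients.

0.280125

r to a full niece or nephew = 0.25 (full aunt/uncle↔niece/nephew: two paths of length 3 through the shared grandparent pair: r = 2·(1/2)^3 = 1/4).
r to a first cousin = 1/8 (first cousins share one grandparent pair — two paths of length 4: r = 2·(1/2)^4 = 1/8).
Summing one r·B term per recipient: 3·0.25·0.103 + 3·0.125·0.541 = 0.280125.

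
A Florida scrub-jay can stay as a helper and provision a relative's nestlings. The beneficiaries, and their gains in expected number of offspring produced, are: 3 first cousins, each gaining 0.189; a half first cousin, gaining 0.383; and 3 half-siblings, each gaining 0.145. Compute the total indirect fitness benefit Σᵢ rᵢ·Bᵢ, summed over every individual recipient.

r to a first cousin = 0.125 (first cousins share one grandparent pair — two paths of length 4: r = 2·(1/2)^4 = 1/8).
r to a half first cousin = 0.0625 (half first cousins share one grandparent — one path of length 4: r = (1/2)^4 = 1/16).
r to a half-sibling = 1/4 (half-sibs share one parent — one path of length 2: r = (1/2)^2 = 1/4).
Summing one r·B term per recipient: 3·0.125·0.189 + 1·0.0625·0.383 + 3·0.25·0.145 = 0.2035625.

0.2035625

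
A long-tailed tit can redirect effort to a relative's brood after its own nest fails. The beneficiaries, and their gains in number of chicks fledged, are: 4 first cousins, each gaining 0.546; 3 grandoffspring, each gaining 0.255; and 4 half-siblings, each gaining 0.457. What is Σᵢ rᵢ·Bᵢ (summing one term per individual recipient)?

0.92125

r to a first cousin = 0.125 (first cousins share one grandparent pair — two paths of length 4: r = 2·(1/2)^4 = 1/8).
r to a grandoffspring = 0.25 (two parent–offspring links: r = (1/2)^2 = 1/4).
r to a half-sibling = 0.25 (half-sibs share one parent — one path of length 2: r = (1/2)^2 = 1/4).
Summing one r·B term per recipient: 4·0.125·0.546 + 3·0.25·0.255 + 4·0.25·0.457 = 0.92125.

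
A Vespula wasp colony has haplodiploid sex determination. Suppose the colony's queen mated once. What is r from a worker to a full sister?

0.75

Haplodiploid full sisters inherit their father's entire haploid genome identically (contributing 1/2) and on average half of their mother's contribution (1/2 · 1/2 = 1/4); r = 1/2 + 1/4 = 3/4.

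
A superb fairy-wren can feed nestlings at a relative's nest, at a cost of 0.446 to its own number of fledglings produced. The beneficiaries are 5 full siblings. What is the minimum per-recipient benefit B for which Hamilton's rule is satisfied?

r to a full sibling = 0.5 (full sibs share both parents — two paths of length 2: r = 2·(1/2)^2 = 1/2).
Hamilton's rule with n recipients of equal r: n·r·B > C, so B > C/(n·r) = 0.446/(5·0.5) = 0.1784.

0.1784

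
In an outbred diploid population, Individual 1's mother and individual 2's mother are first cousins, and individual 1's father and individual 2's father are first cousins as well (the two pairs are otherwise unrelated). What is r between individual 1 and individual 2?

Relatedness sums over independent paths through distinct common ancestors.
Individual 1 and individual 2 are related in two ways: second cousins through their mothers (r = 1/32) and second cousins through their fathers (r = 1/32).
r = 1/32 + 1/32 = 1/16 = 0.0625.

0.0625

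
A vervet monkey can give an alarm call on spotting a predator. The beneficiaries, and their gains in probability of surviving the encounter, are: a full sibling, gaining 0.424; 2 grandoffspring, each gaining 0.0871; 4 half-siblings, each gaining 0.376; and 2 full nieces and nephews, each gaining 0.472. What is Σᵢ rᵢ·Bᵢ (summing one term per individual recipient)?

r to a full sibling = 0.5 (full sibs share both parents — two paths of length 2: r = 2·(1/2)^2 = 1/2).
r to a grandoffspring = 1/4 (two parent–offspring links: r = (1/2)^2 = 1/4).
r to a half-sibling = 0.25 (half-sibs share one parent — one path of length 2: r = (1/2)^2 = 1/4).
r to a full niece or nephew = 0.25 (full aunt/uncle↔niece/nephew: two paths of length 3 through the shared grandparent pair: r = 2·(1/2)^3 = 1/4).
Summing one r·B term per recipient: 1·0.5·0.424 + 2·0.25·0.0871 + 4·0.25·0.376 + 2·0.25·0.472 = 0.86755.

0.86755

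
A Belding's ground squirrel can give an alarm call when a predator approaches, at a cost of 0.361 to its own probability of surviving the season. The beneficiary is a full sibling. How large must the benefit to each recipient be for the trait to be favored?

0.722

r to a full sibling = 0.5 (full sibs share both parents — two paths of length 2: r = 2·(1/2)^2 = 1/2).
Hamilton's rule with n recipients of equal r: n·r·B > C, so B > C/(n·r) = 0.361/(1·0.5) = 0.722.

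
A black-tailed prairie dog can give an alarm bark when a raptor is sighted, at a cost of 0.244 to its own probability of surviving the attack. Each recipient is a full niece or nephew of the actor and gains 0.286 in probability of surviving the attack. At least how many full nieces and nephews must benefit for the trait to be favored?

r to a full niece or nephew = 1/4 (full aunt/uncle↔niece/nephew: two paths of length 3 through the shared grandparent pair: r = 2·(1/2)^3 = 1/4).
Hamilton's rule: n·r·B > C  ⇒  n > C/(r·B) = 0.244/(0.25·0.286) = 3.413.
The smallest integer exceeding 3.413 is 4.

4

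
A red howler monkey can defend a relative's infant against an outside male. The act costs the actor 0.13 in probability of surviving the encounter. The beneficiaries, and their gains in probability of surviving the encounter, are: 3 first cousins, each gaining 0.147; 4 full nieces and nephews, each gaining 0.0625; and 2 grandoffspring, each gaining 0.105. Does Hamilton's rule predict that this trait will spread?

Hamilton's rule: the trait is favored when the sum of r·B over every recipient exceeds the actor's cost C.
r to a first cousin = 1/8 (first cousins share one grandparent pair — two paths of length 4: r = 2·(1/2)^4 = 1/8).
r to a full niece or nephew = 0.25 (full aunt/uncle↔niece/nephew: two paths of length 3 through the shared grandparent pair: r = 2·(1/2)^3 = 1/4).
r to a grandoffspring = 1/4 (two parent–offspring links: r = (1/2)^2 = 1/4).
Summing one r·B term per recipient: 3·0.125·0.147 + 4·0.25·0.0625 + 2·0.25·0.105 = 0.170125.
0.170125 > 0.13: the indirect benefit exceeds the cost.

Yes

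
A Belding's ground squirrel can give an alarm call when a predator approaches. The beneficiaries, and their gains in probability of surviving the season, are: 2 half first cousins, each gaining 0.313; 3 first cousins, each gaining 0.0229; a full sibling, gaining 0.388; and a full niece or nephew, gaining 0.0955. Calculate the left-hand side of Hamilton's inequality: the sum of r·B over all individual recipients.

0.2655875

r to a half first cousin = 0.0625 (half first cousins share one grandparent — one path of length 4: r = (1/2)^4 = 1/16).
r to a first cousin = 0.125 (first cousins share one grandparent pair — two paths of length 4: r = 2·(1/2)^4 = 1/8).
r to a full sibling = 0.5 (full sibs share both parents — two paths of length 2: r = 2·(1/2)^2 = 1/2).
r to a full niece or nephew = 0.25 (full aunt/uncle↔niece/nephew: two paths of length 3 through the shared grandparent pair: r = 2·(1/2)^3 = 1/4).
Summing one r·B term per recipient: 2·0.0625·0.313 + 3·0.125·0.0229 + 1·0.5·0.388 + 1·0.25·0.0955 = 0.2655875.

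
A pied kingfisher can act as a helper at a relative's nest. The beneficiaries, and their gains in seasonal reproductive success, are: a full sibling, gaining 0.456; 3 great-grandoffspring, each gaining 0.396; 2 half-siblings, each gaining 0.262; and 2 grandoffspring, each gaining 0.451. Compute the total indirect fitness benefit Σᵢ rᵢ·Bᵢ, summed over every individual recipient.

r to a full sibling = 0.5 (full sibs share both parents — two paths of length 2: r = 2·(1/2)^2 = 1/2).
r to a great-grandoffspring = 0.125 (three parent–offspring links: r = (1/2)^3 = 1/8).
r to a half-sibling = 1/4 (half-sibs share one parent — one path of length 2: r = (1/2)^2 = 1/4).
r to a grandoffspring = 1/4 (two parent–offspring links: r = (1/2)^2 = 1/4).
Summing one r·B term per recipient: 1·0.5·0.456 + 3·0.125·0.396 + 2·0.25·0.262 + 2·0.25·0.451 = 0.733.

0.733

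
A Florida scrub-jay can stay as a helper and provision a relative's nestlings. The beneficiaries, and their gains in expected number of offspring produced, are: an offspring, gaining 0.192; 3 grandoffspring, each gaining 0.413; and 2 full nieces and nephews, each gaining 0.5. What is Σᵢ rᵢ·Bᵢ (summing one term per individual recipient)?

r to an offspring = 1/2 (one parent–offspring link: r = (1/2)^1 = 1/2).
r to a grandoffspring = 1/4 (two parent–offspring links: r = (1/2)^2 = 1/4).
r to a full niece or nephew = 0.25 (full aunt/uncle↔niece/nephew: two paths of length 3 through the shared grandparent pair: r = 2·(1/2)^3 = 1/4).
Summing one r·B term per recipient: 1·0.5·0.192 + 3·0.25·0.413 + 2·0.25·0.5 = 0.65575.

0.65575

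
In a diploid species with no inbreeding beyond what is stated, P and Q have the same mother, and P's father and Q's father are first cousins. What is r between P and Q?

Relatedness sums over independent paths through distinct common ancestors.
P and Q are related in two ways: half-sibs through their shared mother (r = 1/4) and second cousins through their fathers (r = 1/32).
r = 1/4 + 1/32 = 9/32 = 0.28125.

0.28125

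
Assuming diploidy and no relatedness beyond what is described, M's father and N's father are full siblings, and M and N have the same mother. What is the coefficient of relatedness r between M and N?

0.375

Independent pedigree routes through distinct common ancestors add.
M and N are related in two ways: first cousins through their fathers (r = 1/8) and half-sibs through their shared mother (r = 1/4).
r = 1/8 + 1/4 = 0.375.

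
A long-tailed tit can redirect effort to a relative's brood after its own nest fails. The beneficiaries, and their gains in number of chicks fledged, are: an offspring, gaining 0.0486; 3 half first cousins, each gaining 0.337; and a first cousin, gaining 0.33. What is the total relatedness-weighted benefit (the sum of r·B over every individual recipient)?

r to an offspring = 0.5 (one parent–offspring link: r = (1/2)^1 = 1/2).
r to a half first cousin = 0.0625 (half first cousins share one grandparent — one path of length 4: r = (1/2)^4 = 1/16).
r to a first cousin = 0.125 (first cousins share one grandparent pair — two paths of length 4: r = 2·(1/2)^4 = 1/8).
Summing one r·B term per recipient: 1·0.5·0.0486 + 3·0.0625·0.337 + 1·0.125·0.33 = 0.1287375.

0.1287375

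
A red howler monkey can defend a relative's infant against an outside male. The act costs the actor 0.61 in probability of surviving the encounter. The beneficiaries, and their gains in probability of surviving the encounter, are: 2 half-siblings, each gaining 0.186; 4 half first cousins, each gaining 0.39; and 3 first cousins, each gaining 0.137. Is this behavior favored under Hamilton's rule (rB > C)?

No

Hamilton's rule: the trait is favored when the sum of r·B over every recipient exceeds the actor's cost C.
r to a half-sibling = 0.25 (half-sibs share one parent — one path of length 2: r = (1/2)^2 = 1/4).
r to a half first cousin = 0.0625 (half first cousins share one grandparent — one path of length 4: r = (1/2)^4 = 1/16).
r to a first cousin = 0.125 (first cousins share one grandparent pair — two paths of length 4: r = 2·(1/2)^4 = 1/8).
Summing one r·B term per recipient: 2·0.25·0.186 + 4·0.0625·0.39 + 3·0.125·0.137 = 0.241875.
0.241875 < 0.61: the indirect benefit is less than the cost.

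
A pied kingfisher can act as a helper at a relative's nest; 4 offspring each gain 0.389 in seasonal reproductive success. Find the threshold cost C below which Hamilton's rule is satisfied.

0.778

r to an offspring = 0.5 (one parent–offspring link: r = (1/2)^1 = 1/2).
Hamilton's rule: n·r·B > C, so the trait is favored while C < n·r·B = 4·0.5·0.389 = 0.778.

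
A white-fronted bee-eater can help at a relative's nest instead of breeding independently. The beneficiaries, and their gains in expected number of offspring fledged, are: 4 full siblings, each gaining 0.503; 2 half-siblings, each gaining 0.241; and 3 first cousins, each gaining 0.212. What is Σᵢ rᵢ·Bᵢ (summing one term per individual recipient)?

1.206

r to a full sibling = 0.5 (full sibs share both parents — two paths of length 2: r = 2·(1/2)^2 = 1/2).
r to a half-sibling = 1/4 (half-sibs share one parent — one path of length 2: r = (1/2)^2 = 1/4).
r to a first cousin = 1/8 (first cousins share one grandparent pair — two paths of length 4: r = 2·(1/2)^4 = 1/8).
Summing one r·B term per recipient: 4·0.5·0.503 + 2·0.25·0.241 + 3·0.125·0.212 = 1.206.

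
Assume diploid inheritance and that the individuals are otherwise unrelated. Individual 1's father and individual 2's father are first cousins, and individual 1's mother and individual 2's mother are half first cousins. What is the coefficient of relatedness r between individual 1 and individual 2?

0.046875

Wright's path rule: contributions from independent ancestry routes add.
Individual 1 and individual 2 are related in two ways: second cousins through their fathers (r = 1/32) and half second cousins through their mothers (r = 1/64).
r = 1/32 + 1/64 = 3/64 = 0.046875.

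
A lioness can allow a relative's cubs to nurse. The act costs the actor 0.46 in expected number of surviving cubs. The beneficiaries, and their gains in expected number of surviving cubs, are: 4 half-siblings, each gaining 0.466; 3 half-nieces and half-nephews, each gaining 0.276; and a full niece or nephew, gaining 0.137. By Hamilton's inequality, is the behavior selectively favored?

Yes

Hamilton's rule: the trait is favored when the sum of r·B over every recipient exceeds the actor's cost C.
r to a half-sibling = 0.25 (half-sibs share one parent — one path of length 2: r = (1/2)^2 = 1/4).
r to a half-niece or half-nephew = 1/8 (half-aunt/uncle↔niece/nephew: one path of length 3: r = (1/2)^3 = 1/8).
r to a full niece or nephew = 1/4 (full aunt/uncle↔niece/nephew: two paths of length 3 through the shared grandparent pair: r = 2·(1/2)^3 = 1/4).
Summing one r·B term per recipient: 4·0.25·0.466 + 3·0.125·0.276 + 1·0.25·0.137 = 0.60375.
0.60375 > 0.46: the indirect benefit exceeds the cost.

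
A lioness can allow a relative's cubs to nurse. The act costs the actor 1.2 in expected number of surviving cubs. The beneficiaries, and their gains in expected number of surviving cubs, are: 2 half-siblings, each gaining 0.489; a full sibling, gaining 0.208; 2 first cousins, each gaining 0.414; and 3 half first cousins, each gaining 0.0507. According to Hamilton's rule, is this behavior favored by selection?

Hamilton's rule: the trait is favored when the sum of r·B over every recipient exceeds the actor's cost C.
r to a half-sibling = 0.25 (half-sibs share one parent — one path of length 2: r = (1/2)^2 = 1/4).
r to a full sibling = 0.5 (full sibs share both parents — two paths of length 2: r = 2·(1/2)^2 = 1/2).
r to a first cousin = 1/8 (first cousins share one grandparent pair — two paths of length 4: r = 2·(1/2)^4 = 1/8).
r to a half first cousin = 0.0625 (half first cousins share one grandparent — one path of length 4: r = (1/2)^4 = 1/16).
Summing one r·B term per recipient: 2·0.25·0.489 + 1·0.5·0.208 + 2·0.125·0.414 + 3·0.0625·0.0507 = 0.46150625.
0.46150625 < 1.2: the indirect benefit is less than the cost.

No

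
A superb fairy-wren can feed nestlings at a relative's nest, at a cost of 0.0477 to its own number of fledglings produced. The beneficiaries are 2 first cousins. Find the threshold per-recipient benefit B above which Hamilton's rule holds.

0.1908

r to a first cousin = 1/8 (first cousins share one grandparent pair — two paths of length 4: r = 2·(1/2)^4 = 1/8).
Hamilton's rule with n recipients of equal r: n·r·B > C, so B > C/(n·r) = 0.0477/(2·0.125) = 0.1908.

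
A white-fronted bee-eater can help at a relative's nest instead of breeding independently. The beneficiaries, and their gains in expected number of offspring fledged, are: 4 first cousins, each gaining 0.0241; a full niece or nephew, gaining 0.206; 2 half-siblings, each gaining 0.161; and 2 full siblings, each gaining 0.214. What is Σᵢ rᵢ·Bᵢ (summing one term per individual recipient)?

0.35805

r to a first cousin = 0.125 (first cousins share one grandparent pair — two paths of length 4: r = 2·(1/2)^4 = 1/8).
r to a full niece or nephew = 0.25 (full aunt/uncle↔niece/nephew: two paths of length 3 through the shared grandparent pair: r = 2·(1/2)^3 = 1/4).
r to a half-sibling = 0.25 (half-sibs share one parent — one path of length 2: r = (1/2)^2 = 1/4).
r to a full sibling = 0.5 (full sibs share both parents — two paths of length 2: r = 2·(1/2)^2 = 1/2).
Summing one r·B term per recipient: 4·0.125·0.0241 + 1·0.25·0.206 + 2·0.25·0.161 + 2·0.5·0.214 = 0.35805.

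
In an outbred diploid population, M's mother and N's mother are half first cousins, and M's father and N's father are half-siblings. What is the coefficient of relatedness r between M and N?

Wright's path rule: contributions from independent ancestry routes add.
M and N are related in two ways: half second cousins through their mothers (r = 1/64) and half first cousins through their fathers (r = 1/16).
r = 1/64 + 1/16 = 0.078125.

0.078125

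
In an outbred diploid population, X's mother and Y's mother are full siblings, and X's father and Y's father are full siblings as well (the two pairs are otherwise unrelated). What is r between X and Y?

0.25

Wright's path rule: contributions from independent ancestry routes add.
X and Y are related in two ways: first cousins through their mothers (r = 1/8) and first cousins through their fathers (r = 1/8) — i.e. double first cousins.
r = 1/8 + 1/8 = 0.25.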